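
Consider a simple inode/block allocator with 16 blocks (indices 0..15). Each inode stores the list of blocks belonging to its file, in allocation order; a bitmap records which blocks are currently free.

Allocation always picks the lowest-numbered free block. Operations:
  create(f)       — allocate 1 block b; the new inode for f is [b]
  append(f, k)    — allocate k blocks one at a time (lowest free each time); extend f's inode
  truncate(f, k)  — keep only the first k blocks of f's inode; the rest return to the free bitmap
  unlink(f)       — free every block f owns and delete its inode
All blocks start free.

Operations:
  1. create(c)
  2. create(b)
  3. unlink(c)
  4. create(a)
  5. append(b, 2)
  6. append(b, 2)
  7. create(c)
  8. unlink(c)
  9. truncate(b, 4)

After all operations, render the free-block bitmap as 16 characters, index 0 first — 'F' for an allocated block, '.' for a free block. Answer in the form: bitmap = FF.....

bitmap = FFFFF...........

  1. create(c)  ⇒  F...............  {c→[0]}
  2. create(b)  ⇒  FF..............  {b→[1]; c→[0]}
  3. unlink(c)  ⇒  .F..............  {b→[1]}
  4. create(a)  ⇒  FF..............  {a→[0]; b→[1]}
  5. append(b, 2)  ⇒  FFFF............  {a→[0]; b→[1, 2, 3]}
  6. append(b, 2)  ⇒  FFFFFF..........  {a→[0]; b→[1, 2, 3, 4, 5]}
  7. create(c)  ⇒  FFFFFFF.........  {a→[0]; b→[1, 2, 3, 4, 5]; c→[6]}
  8. unlink(c)  ⇒  FFFFFF..........  {a→[0]; b→[1, 2, 3, 4, 5]}
  9. truncate(b, 4)  ⇒  FFFFF...........  {a→[0]; b→[1, 2, 3, 4]}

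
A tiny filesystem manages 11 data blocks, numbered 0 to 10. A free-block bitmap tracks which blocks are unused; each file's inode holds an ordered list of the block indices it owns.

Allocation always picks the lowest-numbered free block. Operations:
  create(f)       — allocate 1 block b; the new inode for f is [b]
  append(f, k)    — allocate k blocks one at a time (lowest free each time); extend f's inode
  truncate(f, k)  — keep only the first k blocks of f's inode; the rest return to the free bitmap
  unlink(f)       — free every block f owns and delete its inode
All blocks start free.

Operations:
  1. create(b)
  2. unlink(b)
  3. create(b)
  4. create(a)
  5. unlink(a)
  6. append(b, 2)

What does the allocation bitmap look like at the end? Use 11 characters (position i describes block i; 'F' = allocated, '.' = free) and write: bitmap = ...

bitmap = FFF........

[1] create(b) — b=0 (map F..........)
[2] unlink(b) —  (map ...........)
[3] create(b) — b=0 (map F..........)
[4] create(a) — a=1 b=0 (map FF.........)
[5] unlink(a) — b=0 (map F..........)
[6] append(b, 2) — b=0,1,2 (map FFF........)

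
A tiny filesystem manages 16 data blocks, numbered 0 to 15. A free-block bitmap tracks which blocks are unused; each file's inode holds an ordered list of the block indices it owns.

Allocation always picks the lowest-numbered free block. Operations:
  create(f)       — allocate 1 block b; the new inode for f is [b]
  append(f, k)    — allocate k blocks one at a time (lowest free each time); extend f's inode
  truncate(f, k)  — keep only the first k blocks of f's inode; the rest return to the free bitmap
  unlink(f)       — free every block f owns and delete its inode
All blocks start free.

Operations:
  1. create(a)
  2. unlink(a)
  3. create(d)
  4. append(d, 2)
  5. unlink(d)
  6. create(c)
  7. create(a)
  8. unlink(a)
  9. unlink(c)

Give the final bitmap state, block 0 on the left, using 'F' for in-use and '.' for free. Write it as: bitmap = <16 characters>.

bitmap = ................

after create(a) → a:[0]  free=[F...............]
after unlink(a) →   free=[................]
after create(d) → d:[0]  free=[F...............]
after append(d, 2) → d:[0, 1, 2]  free=[FFF.............]
after unlink(d) →   free=[................]
after create(c) → c:[0]  free=[F...............]
after create(a) → a:[1], c:[0]  free=[FF..............]
after unlink(a) → c:[0]  free=[F...............]
after unlink(c) →   free=[................]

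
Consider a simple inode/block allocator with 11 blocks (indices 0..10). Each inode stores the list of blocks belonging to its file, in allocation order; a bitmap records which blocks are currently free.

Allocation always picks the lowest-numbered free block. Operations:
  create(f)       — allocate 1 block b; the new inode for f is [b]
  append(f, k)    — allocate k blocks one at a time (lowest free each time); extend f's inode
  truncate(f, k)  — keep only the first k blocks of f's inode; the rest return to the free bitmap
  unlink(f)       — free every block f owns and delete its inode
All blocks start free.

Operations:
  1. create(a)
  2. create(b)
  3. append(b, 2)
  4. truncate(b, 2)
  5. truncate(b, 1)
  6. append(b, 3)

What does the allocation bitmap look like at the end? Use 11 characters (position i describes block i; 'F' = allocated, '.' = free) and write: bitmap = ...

bitmap = FFFFF......

after create(a) → a:[0]  free=[F..........]
after create(b) → a:[0], b:[1]  free=[FF.........]
after append(b, 2) → a:[0], b:[1, 2, 3]  free=[FFFF.......]
after truncate(b, 2) → a:[0], b:[1, 2]  free=[FFF........]
after truncate(b, 1) → a:[0], b:[1]  free=[FF.........]
after append(b, 3) → a:[0], b:[1, 2, 3, 4]  free=[FFFFF......]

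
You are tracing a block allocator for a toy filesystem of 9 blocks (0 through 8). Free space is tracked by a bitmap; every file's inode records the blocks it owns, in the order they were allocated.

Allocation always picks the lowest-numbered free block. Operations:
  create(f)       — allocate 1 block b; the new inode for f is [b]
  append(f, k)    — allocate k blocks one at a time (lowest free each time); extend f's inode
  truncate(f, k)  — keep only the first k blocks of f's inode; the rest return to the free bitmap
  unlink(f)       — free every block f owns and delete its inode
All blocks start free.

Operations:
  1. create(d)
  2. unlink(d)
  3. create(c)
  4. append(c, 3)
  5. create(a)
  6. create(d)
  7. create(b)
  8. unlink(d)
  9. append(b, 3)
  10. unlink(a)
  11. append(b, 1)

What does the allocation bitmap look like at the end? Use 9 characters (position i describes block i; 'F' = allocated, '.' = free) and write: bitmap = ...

bitmap = FFFFFFFFF

create(d): bitmap=F........ | d=[0]
unlink(d): bitmap=......... | 
create(c): bitmap=F........ | c=[0]
append(c, 3): bitmap=FFFF..... | c=[0, 1, 2, 3]
create(a): bitmap=FFFFF.... | a=[4] c=[0, 1, 2, 3]
create(d): bitmap=FFFFFF... | a=[4] c=[0, 1, 2, 3] d=[5]
create(b): bitmap=FFFFFFF.. | a=[4] b=[6] c=[0, 1, 2, 3] d=[5]
unlink(d): bitmap=FFFFF.F.. | a=[4] b=[6] c=[0, 1, 2, 3]
append(b, 3): bitmap=FFFFFFFFF | a=[4] b=[6, 5, 7, 8] c=[0, 1, 2, 3]
unlink(a): bitmap=FFFF.FFFF | b=[6, 5, 7, 8] c=[0, 1, 2, 3]
append(b, 1): bitmap=FFFFFFFFF | b=[6, 5, 7, 8, 4] c=[0, 1, 2, 3]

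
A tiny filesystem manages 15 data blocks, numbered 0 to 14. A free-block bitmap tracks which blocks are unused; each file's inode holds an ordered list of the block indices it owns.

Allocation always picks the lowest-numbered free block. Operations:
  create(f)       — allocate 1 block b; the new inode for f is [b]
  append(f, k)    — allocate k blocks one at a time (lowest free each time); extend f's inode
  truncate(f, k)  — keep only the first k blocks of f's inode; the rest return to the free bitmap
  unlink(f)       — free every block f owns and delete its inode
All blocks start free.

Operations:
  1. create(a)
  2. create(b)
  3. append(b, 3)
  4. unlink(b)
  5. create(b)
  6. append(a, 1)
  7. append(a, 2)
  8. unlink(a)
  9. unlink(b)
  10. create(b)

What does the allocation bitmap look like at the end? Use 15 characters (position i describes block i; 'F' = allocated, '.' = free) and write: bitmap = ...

bitmap = F..............

create(a): bitmap=F.............. | a=[0]
create(b): bitmap=FF............. | a=[0] b=[1]
append(b, 3): bitmap=FFFFF.......... | a=[0] b=[1, 2, 3, 4]
unlink(b): bitmap=F.............. | a=[0]
create(b): bitmap=FF............. | a=[0] b=[1]
append(a, 1): bitmap=FFF............ | a=[0, 2] b=[1]
append(a, 2): bitmap=FFFFF.......... | a=[0, 2, 3, 4] b=[1]
unlink(a): bitmap=.F............. | b=[1]
unlink(b): bitmap=............... | 
create(b): bitmap=F.............. | b=[0]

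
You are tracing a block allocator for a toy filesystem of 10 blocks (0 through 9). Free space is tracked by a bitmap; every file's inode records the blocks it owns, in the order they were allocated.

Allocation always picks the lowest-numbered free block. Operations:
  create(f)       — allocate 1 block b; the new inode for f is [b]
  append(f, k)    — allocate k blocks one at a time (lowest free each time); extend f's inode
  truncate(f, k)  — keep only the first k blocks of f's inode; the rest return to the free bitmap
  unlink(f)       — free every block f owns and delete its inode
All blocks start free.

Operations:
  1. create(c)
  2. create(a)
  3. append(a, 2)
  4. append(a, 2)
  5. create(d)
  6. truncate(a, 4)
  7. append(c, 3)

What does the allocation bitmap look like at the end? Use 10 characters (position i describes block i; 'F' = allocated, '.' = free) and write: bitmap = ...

bitmap = FFFFFFFFF.

after create(c) → c:[0]  free=[F.........]
after create(a) → a:[1], c:[0]  free=[FF........]
after append(a, 2) → a:[1, 2, 3], c:[0]  free=[FFFF......]
after append(a, 2) → a:[1, 2, 3, 4, 5], c:[0]  free=[FFFFFF....]
after create(d) → a:[1, 2, 3, 4, 5], c:[0], d:[6]  free=[FFFFFFF...]
after truncate(a, 4) → a:[1, 2, 3, 4], c:[0], d:[6]  free=[FFFFF.F...]
after append(c, 3) → a:[1, 2, 3, 4], c:[0, 5, 7, 8], d:[6]  free=[FFFFFFFFF.]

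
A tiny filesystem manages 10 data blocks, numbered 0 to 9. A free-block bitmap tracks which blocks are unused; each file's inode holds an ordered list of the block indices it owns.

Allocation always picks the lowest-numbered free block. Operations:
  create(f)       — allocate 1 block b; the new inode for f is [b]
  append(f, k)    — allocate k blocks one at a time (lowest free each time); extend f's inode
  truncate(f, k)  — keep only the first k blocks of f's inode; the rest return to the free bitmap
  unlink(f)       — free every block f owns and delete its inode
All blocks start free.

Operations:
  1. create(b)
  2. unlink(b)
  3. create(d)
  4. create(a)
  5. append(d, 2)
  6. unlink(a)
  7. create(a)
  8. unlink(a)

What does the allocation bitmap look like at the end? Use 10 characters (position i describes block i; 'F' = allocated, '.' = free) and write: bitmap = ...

bitmap = F.FF......

[1] create(b) — b=0 (map F.........)
[2] unlink(b) —  (map ..........)
[3] create(d) — d=0 (map F.........)
[4] create(a) — a=1 d=0 (map FF........)
[5] append(d, 2) — a=1 d=0,2,3 (map FFFF......)
[6] unlink(a) — d=0,2,3 (map F.FF......)
[7] create(a) — a=1 d=0,2,3 (map FFFF......)
[8] unlink(a) — d=0,2,3 (map F.FF......)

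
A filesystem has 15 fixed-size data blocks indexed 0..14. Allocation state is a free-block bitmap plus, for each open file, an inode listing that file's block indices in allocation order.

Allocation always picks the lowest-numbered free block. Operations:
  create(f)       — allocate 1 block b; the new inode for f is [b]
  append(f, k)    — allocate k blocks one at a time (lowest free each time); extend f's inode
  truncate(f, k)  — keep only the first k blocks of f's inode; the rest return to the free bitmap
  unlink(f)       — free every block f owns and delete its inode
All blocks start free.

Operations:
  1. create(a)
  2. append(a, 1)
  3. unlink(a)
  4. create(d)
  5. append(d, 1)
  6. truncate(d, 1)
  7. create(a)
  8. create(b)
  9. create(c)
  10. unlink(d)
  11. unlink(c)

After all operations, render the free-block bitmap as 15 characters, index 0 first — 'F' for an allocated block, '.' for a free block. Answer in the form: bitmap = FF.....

bitmap = .FF............

create(a): bitmap=F.............. | a=[0]
append(a, 1): bitmap=FF............. | a=[0, 1]
unlink(a): bitmap=............... | 
create(d): bitmap=F.............. | d=[0]
append(d, 1): bitmap=FF............. | d=[0, 1]
truncate(d, 1): bitmap=F.............. | d=[0]
create(a): bitmap=FF............. | a=[1] d=[0]
create(b): bitmap=FFF............ | a=[1] b=[2] d=[0]
create(c): bitmap=FFFF........... | a=[1] b=[2] c=[3] d=[0]
unlink(d): bitmap=.FFF........... | a=[1] b=[2] c=[3]
unlink(c): bitmap=.FF............ | a=[1] b=[2]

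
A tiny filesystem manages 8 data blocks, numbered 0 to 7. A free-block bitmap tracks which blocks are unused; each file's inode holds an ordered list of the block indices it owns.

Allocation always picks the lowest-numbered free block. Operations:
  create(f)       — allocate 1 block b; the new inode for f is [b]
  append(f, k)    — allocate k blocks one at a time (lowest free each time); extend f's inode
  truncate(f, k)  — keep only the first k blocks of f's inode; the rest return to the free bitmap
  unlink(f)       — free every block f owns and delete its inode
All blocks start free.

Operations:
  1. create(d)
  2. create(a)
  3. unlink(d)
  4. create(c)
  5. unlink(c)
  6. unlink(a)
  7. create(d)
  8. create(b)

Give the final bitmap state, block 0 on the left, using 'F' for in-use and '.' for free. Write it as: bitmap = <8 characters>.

after create(d) → d:[0]  free=[F.......]
after create(a) → a:[1], d:[0]  free=[FF......]
after unlink(d) → a:[1]  free=[.F......]
after create(c) → a:[1], c:[0]  free=[FF......]
after unlink(c) → a:[1]  free=[.F......]
after unlink(a) →   free=[........]
after create(d) → d:[0]  free=[F.......]
after create(b) → b:[1], d:[0]  free=[FF......]

bitmap = FF......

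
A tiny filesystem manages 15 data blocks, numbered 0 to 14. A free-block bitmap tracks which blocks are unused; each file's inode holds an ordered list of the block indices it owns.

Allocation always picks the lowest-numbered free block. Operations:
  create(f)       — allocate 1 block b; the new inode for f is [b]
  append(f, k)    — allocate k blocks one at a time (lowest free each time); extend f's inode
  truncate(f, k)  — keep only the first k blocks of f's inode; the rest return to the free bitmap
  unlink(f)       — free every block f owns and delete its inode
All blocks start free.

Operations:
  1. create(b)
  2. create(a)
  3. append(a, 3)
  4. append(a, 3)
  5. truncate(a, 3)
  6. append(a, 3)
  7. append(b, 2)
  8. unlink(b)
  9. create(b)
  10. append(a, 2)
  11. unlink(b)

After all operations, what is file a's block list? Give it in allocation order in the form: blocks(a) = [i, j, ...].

create(b): bitmap=F.............. | b=[0]
create(a): bitmap=FF............. | a=[1] b=[0]
append(a, 3): bitmap=FFFFF.......... | a=[1, 2, 3, 4] b=[0]
append(a, 3): bitmap=FFFFFFFF....... | a=[1, 2, 3, 4, 5, 6, 7] b=[0]
truncate(a, 3): bitmap=FFFF........... | a=[1, 2, 3] b=[0]
append(a, 3): bitmap=FFFFFFF........ | a=[1, 2, 3, 4, 5, 6] b=[0]
append(b, 2): bitmap=FFFFFFFFF...... | a=[1, 2, 3, 4, 5, 6] b=[0, 7, 8]
unlink(b): bitmap=.FFFFFF........ | a=[1, 2, 3, 4, 5, 6]
create(b): bitmap=FFFFFFF........ | a=[1, 2, 3, 4, 5, 6] b=[0]
append(a, 2): bitmap=FFFFFFFFF...... | a=[1, 2, 3, 4, 5, 6, 7, 8] b=[0]
unlink(b): bitmap=.FFFFFFFF...... | a=[1, 2, 3, 4, 5, 6, 7, 8]

blocks(a) = [1, 2, 3, 4, 5, 6, 7, 8]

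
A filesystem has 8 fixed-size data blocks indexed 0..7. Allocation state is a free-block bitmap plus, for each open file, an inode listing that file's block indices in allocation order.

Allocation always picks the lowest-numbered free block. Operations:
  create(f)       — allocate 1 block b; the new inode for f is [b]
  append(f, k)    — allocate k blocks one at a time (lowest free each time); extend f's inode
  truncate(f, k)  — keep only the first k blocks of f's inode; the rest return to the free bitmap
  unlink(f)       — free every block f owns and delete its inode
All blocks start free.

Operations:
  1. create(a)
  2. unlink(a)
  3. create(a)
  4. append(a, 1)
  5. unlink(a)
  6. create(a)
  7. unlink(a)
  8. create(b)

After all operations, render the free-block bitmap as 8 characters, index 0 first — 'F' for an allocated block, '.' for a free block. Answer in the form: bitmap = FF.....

create(a): bitmap=F....... | a=[0]
unlink(a): bitmap=........ | 
create(a): bitmap=F....... | a=[0]
append(a, 1): bitmap=FF...... | a=[0, 1]
unlink(a): bitmap=........ | 
create(a): bitmap=F....... | a=[0]
unlink(a): bitmap=........ | 
create(b): bitmap=F....... | b=[0]

bitmap = F.......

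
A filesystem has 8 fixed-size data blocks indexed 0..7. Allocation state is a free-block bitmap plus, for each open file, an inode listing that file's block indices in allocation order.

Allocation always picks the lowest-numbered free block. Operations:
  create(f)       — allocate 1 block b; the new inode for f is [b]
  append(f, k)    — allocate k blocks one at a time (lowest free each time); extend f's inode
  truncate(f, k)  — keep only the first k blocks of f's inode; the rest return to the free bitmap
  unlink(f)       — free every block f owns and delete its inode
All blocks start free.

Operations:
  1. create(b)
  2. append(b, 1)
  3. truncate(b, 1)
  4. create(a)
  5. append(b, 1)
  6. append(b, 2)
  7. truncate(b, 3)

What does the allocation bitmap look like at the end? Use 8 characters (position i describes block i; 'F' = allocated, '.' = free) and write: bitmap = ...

bitmap = FFFF....

create(b): bitmap=F....... | b=[0]
append(b, 1): bitmap=FF...... | b=[0, 1]
truncate(b, 1): bitmap=F....... | b=[0]
create(a): bitmap=FF...... | a=[1] b=[0]
append(b, 1): bitmap=FFF..... | a=[1] b=[0, 2]
append(b, 2): bitmap=FFFFF... | a=[1] b=[0, 2, 3, 4]
truncate(b, 3): bitmap=FFFF.... | a=[1] b=[0, 2, 3]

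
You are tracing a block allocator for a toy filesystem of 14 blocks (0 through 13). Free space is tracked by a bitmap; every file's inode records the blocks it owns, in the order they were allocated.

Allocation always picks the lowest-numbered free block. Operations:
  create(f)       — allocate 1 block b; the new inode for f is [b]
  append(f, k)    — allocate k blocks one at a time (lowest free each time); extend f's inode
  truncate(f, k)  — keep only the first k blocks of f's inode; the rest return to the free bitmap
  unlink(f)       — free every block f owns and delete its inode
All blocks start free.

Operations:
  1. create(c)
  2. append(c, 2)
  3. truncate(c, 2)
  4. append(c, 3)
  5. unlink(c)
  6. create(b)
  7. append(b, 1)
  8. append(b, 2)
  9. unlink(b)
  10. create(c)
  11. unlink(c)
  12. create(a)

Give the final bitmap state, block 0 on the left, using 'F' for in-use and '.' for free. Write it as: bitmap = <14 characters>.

bitmap = F.............

  1. create(c)  ⇒  F.............  {c→[0]}
  2. append(c, 2)  ⇒  FFF...........  {c→[0, 1, 2]}
  3. truncate(c, 2)  ⇒  FF............  {c→[0, 1]}
  4. append(c, 3)  ⇒  FFFFF.........  {c→[0, 1, 2, 3, 4]}
  5. unlink(c)  ⇒  ..............  {}
  6. create(b)  ⇒  F.............  {b→[0]}
  7. append(b, 1)  ⇒  FF............  {b→[0, 1]}
  8. append(b, 2)  ⇒  FFFF..........  {b→[0, 1, 2, 3]}
  9. unlink(b)  ⇒  ..............  {}
  10. create(c)  ⇒  F.............  {c→[0]}
  11. unlink(c)  ⇒  ..............  {}
  12. create(a)  ⇒  F.............  {a→[0]}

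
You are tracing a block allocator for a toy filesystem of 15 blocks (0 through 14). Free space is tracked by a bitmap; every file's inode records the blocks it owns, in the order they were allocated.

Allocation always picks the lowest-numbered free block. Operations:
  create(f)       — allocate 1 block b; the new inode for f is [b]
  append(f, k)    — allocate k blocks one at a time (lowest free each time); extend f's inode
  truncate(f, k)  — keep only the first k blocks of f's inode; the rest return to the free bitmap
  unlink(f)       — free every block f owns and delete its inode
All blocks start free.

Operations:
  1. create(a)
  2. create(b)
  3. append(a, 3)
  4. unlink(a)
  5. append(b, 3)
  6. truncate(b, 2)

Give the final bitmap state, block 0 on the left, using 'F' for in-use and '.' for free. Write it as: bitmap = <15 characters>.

  1. create(a)  ⇒  F..............  {a→[0]}
  2. create(b)  ⇒  FF.............  {a→[0]; b→[1]}
  3. append(a, 3)  ⇒  FFFFF..........  {a→[0, 2, 3, 4]; b→[1]}
  4. unlink(a)  ⇒  .F.............  {b→[1]}
  5. append(b, 3)  ⇒  FFFF...........  {b→[1, 0, 2, 3]}
  6. truncate(b, 2)  ⇒  FF.............  {b→[1, 0]}

bitmap = FF.............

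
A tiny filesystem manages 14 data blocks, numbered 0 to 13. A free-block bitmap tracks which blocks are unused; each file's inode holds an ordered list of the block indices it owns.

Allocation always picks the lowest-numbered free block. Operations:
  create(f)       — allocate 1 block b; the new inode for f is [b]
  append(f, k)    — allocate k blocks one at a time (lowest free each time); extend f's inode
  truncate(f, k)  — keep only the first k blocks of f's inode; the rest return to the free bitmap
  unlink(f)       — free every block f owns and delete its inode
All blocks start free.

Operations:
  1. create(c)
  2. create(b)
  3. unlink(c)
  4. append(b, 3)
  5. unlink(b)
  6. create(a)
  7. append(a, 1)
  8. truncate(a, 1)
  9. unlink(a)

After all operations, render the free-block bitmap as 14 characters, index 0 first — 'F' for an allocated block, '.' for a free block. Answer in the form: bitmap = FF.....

[1] create(c) — c=0 (map F.............)
[2] create(b) — b=1 c=0 (map FF............)
[3] unlink(c) — b=1 (map .F............)
[4] append(b, 3) — b=1,0,2,3 (map FFFF..........)
[5] unlink(b) —  (map ..............)
[6] create(a) — a=0 (map F.............)
[7] append(a, 1) — a=0,1 (map FF............)
[8] truncate(a, 1) — a=0 (map F.............)
[9] unlink(a) —  (map ..............)

bitmap = ..............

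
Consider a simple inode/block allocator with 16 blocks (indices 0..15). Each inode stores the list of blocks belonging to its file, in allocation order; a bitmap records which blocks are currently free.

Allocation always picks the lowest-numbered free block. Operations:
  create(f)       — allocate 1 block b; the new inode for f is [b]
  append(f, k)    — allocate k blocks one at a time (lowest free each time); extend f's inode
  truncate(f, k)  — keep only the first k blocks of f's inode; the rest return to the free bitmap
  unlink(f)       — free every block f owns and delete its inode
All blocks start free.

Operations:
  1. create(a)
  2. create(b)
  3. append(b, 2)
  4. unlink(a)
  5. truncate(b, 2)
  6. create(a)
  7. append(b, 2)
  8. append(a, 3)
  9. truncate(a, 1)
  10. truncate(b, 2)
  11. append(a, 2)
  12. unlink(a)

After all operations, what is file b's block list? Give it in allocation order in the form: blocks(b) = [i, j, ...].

[1] create(a) — a=0 (map F...............)
[2] create(b) — a=0 b=1 (map FF..............)
[3] append(b, 2) — a=0 b=1,2,3 (map FFFF............)
[4] unlink(a) — b=1,2,3 (map .FFF............)
[5] truncate(b, 2) — b=1,2 (map .FF.............)
[6] create(a) — a=0 b=1,2 (map FFF.............)
[7] append(b, 2) — a=0 b=1,2,3,4 (map FFFFF...........)
[8] append(a, 3) — a=0,5,6,7 b=1,2,3,4 (map FFFFFFFF........)
[9] truncate(a, 1) — a=0 b=1,2,3,4 (map FFFFF...........)
[10] truncate(b, 2) — a=0 b=1,2 (map FFF.............)
[11] append(a, 2) — a=0,3,4 b=1,2 (map FFFFF...........)
[12] unlink(a) — b=1,2 (map .FF.............)

blocks(b) = [1, 2]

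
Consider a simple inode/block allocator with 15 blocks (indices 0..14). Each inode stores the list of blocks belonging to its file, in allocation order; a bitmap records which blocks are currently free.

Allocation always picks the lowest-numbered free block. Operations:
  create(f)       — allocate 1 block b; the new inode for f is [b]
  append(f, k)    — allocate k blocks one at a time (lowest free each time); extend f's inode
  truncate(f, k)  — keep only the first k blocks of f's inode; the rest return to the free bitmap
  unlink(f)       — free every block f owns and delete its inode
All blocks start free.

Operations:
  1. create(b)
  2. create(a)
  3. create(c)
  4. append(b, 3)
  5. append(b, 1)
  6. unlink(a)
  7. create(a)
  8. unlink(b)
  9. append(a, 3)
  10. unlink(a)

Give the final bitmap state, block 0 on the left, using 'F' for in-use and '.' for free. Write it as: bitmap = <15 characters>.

bitmap = ..F............

after create(b) → b:[0]  free=[F..............]
after create(a) → a:[1], b:[0]  free=[FF.............]
after create(c) → a:[1], b:[0], c:[2]  free=[FFF............]
after append(b, 3) → a:[1], b:[0, 3, 4, 5], c:[2]  free=[FFFFFF.........]
after append(b, 1) → a:[1], b:[0, 3, 4, 5, 6], c:[2]  free=[FFFFFFF........]
after unlink(a) → b:[0, 3, 4, 5, 6], c:[2]  free=[F.FFFFF........]
after create(a) → a:[1], b:[0, 3, 4, 5, 6], c:[2]  free=[FFFFFFF........]
after unlink(b) → a:[1], c:[2]  free=[.FF............]
after append(a, 3) → a:[1, 0, 3, 4], c:[2]  free=[FFFFF..........]
after unlink(a) → c:[2]  free=[..F............]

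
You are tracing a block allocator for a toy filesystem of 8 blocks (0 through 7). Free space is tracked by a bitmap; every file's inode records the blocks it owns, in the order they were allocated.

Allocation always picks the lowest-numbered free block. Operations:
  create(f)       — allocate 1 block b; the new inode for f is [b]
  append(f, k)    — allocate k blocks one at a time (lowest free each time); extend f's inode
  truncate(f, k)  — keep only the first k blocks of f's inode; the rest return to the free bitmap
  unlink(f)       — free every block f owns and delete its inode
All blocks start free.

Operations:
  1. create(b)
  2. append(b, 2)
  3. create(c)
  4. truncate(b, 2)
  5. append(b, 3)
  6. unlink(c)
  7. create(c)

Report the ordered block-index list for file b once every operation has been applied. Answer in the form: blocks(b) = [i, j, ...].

blocks(b) = [0, 1, 2, 4, 5]

create(b): bitmap=F....... | b=[0]
append(b, 2): bitmap=FFF..... | b=[0, 1, 2]
create(c): bitmap=FFFF.... | b=[0, 1, 2] c=[3]
truncate(b, 2): bitmap=FF.F.... | b=[0, 1] c=[3]
append(b, 3): bitmap=FFFFFF.. | b=[0, 1, 2, 4, 5] c=[3]
unlink(c): bitmap=FFF.FF.. | b=[0, 1, 2, 4, 5]
create(c): bitmap=FFFFFF.. | b=[0, 1, 2, 4, 5] c=[3]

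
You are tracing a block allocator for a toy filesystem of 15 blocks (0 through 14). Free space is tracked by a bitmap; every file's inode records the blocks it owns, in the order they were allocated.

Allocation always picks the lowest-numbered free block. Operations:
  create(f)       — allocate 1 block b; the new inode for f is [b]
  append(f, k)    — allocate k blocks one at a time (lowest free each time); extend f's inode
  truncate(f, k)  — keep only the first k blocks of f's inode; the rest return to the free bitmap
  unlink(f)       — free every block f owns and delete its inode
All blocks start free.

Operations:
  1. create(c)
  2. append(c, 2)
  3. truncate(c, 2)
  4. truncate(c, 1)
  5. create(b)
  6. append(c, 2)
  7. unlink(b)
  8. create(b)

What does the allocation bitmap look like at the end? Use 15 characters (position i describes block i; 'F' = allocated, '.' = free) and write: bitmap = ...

bitmap = FFFF...........

create(c): bitmap=F.............. | c=[0]
append(c, 2): bitmap=FFF............ | c=[0, 1, 2]
truncate(c, 2): bitmap=FF............. | c=[0, 1]
truncate(c, 1): bitmap=F.............. | c=[0]
create(b): bitmap=FF............. | b=[1] c=[0]
append(c, 2): bitmap=FFFF........... | b=[1] c=[0, 2, 3]
unlink(b): bitmap=F.FF........... | c=[0, 2, 3]
create(b): bitmap=FFFF........... | b=[1] c=[0, 2, 3]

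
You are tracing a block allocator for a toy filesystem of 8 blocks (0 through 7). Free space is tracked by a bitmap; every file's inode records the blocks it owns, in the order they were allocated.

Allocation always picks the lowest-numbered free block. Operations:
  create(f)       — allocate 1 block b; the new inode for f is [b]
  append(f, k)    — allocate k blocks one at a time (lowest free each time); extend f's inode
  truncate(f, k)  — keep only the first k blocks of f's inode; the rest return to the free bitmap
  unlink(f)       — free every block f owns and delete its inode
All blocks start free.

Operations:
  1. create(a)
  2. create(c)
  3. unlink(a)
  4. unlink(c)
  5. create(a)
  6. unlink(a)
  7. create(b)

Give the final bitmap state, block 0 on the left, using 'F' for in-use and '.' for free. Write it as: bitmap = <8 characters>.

bitmap = F.......

after create(a) → a:[0]  free=[F.......]
after create(c) → a:[0], c:[1]  free=[FF......]
after unlink(a) → c:[1]  free=[.F......]
after unlink(c) →   free=[........]
after create(a) → a:[0]  free=[F.......]
after unlink(a) →   free=[........]
after create(b) → b:[0]  free=[F.......]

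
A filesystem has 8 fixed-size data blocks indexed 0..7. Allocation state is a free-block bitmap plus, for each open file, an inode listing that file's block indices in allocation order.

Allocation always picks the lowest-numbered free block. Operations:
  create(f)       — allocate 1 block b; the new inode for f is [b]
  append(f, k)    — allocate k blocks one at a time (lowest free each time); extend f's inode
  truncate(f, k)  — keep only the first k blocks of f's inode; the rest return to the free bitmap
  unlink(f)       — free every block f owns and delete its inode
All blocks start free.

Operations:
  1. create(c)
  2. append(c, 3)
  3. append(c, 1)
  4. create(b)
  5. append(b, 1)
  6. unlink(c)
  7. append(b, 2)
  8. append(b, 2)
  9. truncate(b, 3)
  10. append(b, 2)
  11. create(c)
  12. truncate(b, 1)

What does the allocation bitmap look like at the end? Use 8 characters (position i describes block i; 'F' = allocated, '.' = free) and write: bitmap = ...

bitmap = ...F.F..

after create(c) → c:[0]  free=[F.......]
after append(c, 3) → c:[0, 1, 2, 3]  free=[FFFF....]
after append(c, 1) → c:[0, 1, 2, 3, 4]  free=[FFFFF...]
after create(b) → b:[5], c:[0, 1, 2, 3, 4]  free=[FFFFFF..]
after append(b, 1) → b:[5, 6], c:[0, 1, 2, 3, 4]  free=[FFFFFFF.]
after unlink(c) → b:[5, 6]  free=[.....FF.]
after append(b, 2) → b:[5, 6, 0, 1]  free=[FF...FF.]
after append(b, 2) → b:[5, 6, 0, 1, 2, 3]  free=[FFFF.FF.]
after truncate(b, 3) → b:[5, 6, 0]  free=[F....FF.]
after append(b, 2) → b:[5, 6, 0, 1, 2]  free=[FFF..FF.]
after create(c) → b:[5, 6, 0, 1, 2], c:[3]  free=[FFFF.FF.]
after truncate(b, 1) → b:[5], c:[3]  free=[...F.F..]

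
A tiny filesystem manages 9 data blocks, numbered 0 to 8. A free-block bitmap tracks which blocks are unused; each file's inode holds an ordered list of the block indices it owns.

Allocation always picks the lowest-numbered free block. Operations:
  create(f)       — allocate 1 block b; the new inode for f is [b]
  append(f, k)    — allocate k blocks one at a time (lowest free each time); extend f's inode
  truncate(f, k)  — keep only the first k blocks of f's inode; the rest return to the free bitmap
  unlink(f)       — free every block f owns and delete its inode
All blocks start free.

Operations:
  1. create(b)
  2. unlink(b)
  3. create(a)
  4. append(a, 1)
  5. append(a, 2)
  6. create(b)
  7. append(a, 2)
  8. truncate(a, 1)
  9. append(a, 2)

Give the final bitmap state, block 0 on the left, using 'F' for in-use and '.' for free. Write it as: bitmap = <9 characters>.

bitmap = FFF.F....

  1. create(b)  ⇒  F........  {b→[0]}
  2. unlink(b)  ⇒  .........  {}
  3. create(a)  ⇒  F........  {a→[0]}
  4. append(a, 1)  ⇒  FF.......  {a→[0, 1]}
  5. append(a, 2)  ⇒  FFFF.....  {a→[0, 1, 2, 3]}
  6. create(b)  ⇒  FFFFF....  {a→[0, 1, 2, 3]; b→[4]}
  7. append(a, 2)  ⇒  FFFFFFF..  {a→[0, 1, 2, 3, 5, 6]; b→[4]}
  8. truncate(a, 1)  ⇒  F...F....  {a→[0]; b→[4]}
  9. append(a, 2)  ⇒  FFF.F....  {a→[0, 1, 2]; b→[4]}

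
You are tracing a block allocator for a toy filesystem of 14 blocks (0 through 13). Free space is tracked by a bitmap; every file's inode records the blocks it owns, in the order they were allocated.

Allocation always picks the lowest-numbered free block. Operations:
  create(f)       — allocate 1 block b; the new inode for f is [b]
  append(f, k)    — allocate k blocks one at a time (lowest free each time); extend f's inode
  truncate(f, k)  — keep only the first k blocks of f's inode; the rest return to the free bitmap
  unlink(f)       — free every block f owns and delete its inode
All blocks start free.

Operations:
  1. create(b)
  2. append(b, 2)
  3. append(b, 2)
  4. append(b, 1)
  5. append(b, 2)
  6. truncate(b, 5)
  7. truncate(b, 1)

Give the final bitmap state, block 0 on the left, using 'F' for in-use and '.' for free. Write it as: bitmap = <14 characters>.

  1. create(b)  ⇒  F.............  {b→[0]}
  2. append(b, 2)  ⇒  FFF...........  {b→[0, 1, 2]}
  3. append(b, 2)  ⇒  FFFFF.........  {b→[0, 1, 2, 3, 4]}
  4. append(b, 1)  ⇒  FFFFFF........  {b→[0, 1, 2, 3, 4, 5]}
  5. append(b, 2)  ⇒  FFFFFFFF......  {b→[0, 1, 2, 3, 4, 5, 6, 7]}
  6. truncate(b, 5)  ⇒  FFFFF.........  {b→[0, 1, 2, 3, 4]}
  7. truncate(b, 1)  ⇒  F.............  {b→[0]}

bitmap = F.............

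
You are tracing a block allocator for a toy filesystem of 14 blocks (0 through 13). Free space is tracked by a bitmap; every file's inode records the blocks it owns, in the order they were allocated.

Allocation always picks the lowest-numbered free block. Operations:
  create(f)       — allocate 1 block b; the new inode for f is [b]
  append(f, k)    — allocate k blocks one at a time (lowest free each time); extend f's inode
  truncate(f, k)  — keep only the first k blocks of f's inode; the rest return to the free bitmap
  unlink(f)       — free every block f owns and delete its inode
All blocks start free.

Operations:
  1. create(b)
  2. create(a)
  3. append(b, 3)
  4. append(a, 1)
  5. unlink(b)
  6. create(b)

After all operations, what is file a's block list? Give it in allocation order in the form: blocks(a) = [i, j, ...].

[1] create(b) — b=0 (map F.............)
[2] create(a) — a=1 b=0 (map FF............)
[3] append(b, 3) — a=1 b=0,2,3,4 (map FFFFF.........)
[4] append(a, 1) — a=1,5 b=0,2,3,4 (map FFFFFF........)
[5] unlink(b) — a=1,5 (map .F...F........)
[6] create(b) — a=1,5 b=0 (map FF...F........)

blocks(a) = [1, 5]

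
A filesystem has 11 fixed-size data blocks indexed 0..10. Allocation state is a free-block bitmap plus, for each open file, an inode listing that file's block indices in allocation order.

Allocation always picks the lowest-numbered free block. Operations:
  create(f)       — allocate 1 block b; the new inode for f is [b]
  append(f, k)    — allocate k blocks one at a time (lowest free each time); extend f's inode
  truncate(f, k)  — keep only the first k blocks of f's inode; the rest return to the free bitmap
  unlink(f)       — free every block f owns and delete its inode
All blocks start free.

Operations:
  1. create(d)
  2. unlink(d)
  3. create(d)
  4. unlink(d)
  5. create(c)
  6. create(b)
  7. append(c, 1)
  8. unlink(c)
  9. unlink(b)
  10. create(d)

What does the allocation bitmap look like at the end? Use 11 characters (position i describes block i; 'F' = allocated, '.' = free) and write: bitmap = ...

after create(d) → d:[0]  free=[F..........]
after unlink(d) →   free=[...........]
after create(d) → d:[0]  free=[F..........]
after unlink(d) →   free=[...........]
after create(c) → c:[0]  free=[F..........]
after create(b) → b:[1], c:[0]  free=[FF.........]
after append(c, 1) → b:[1], c:[0, 2]  free=[FFF........]
after unlink(c) → b:[1]  free=[.F.........]
after unlink(b) →   free=[...........]
after create(d) → d:[0]  free=[F..........]

bitmap = F..........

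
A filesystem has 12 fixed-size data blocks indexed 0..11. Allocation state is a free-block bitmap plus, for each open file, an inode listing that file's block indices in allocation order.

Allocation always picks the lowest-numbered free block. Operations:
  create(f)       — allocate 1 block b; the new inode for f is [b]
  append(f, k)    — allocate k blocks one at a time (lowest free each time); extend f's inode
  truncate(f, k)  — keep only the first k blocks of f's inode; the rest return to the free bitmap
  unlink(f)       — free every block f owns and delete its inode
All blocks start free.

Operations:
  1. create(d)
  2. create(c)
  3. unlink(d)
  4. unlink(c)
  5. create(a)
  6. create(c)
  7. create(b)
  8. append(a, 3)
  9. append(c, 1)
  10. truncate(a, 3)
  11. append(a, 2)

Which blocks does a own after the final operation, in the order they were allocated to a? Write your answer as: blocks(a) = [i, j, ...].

create(d): bitmap=F........... | d=[0]
create(c): bitmap=FF.......... | c=[1] d=[0]
unlink(d): bitmap=.F.......... | c=[1]
unlink(c): bitmap=............ | 
create(a): bitmap=F........... | a=[0]
create(c): bitmap=FF.......... | a=[0] c=[1]
create(b): bitmap=FFF......... | a=[0] b=[2] c=[1]
append(a, 3): bitmap=FFFFFF...... | a=[0, 3, 4, 5] b=[2] c=[1]
append(c, 1): bitmap=FFFFFFF..... | a=[0, 3, 4, 5] b=[2] c=[1, 6]
truncate(a, 3): bitmap=FFFFF.F..... | a=[0, 3, 4] b=[2] c=[1, 6]
append(a, 2): bitmap=FFFFFFFF.... | a=[0, 3, 4, 5, 7] b=[2] c=[1, 6]

blocks(a) = [0, 3, 4, 5, 7]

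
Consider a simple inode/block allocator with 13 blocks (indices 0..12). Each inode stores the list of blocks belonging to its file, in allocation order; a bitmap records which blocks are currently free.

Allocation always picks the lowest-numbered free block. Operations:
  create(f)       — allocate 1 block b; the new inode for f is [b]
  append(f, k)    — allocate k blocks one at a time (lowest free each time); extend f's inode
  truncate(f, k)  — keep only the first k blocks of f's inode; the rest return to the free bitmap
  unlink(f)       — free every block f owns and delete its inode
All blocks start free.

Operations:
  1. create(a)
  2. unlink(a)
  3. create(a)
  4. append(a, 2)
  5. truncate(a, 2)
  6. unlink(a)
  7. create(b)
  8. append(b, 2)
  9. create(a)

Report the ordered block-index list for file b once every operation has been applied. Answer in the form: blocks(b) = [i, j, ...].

after create(a) → a:[0]  free=[F............]
after unlink(a) →   free=[.............]
after create(a) → a:[0]  free=[F............]
after append(a, 2) → a:[0, 1, 2]  free=[FFF..........]
after truncate(a, 2) → a:[0, 1]  free=[FF...........]
after unlink(a) →   free=[.............]
after create(b) → b:[0]  free=[F............]
after append(b, 2) → b:[0, 1, 2]  free=[FFF..........]
after create(a) → a:[3], b:[0, 1, 2]  free=[FFFF.........]

blocks(b) = [0, 1, 2]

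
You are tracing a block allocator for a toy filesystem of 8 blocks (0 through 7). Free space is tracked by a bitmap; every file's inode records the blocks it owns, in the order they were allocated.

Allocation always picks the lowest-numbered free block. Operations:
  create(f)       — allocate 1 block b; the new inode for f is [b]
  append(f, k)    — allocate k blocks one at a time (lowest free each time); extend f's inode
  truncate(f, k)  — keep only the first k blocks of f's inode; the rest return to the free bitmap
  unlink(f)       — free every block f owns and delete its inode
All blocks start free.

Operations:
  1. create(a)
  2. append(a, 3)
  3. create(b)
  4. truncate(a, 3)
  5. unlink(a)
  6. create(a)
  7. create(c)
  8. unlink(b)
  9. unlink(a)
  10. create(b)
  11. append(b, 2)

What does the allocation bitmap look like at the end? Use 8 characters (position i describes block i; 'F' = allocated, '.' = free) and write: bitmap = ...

bitmap = FFFF....

create(a): bitmap=F....... | a=[0]
append(a, 3): bitmap=FFFF.... | a=[0, 1, 2, 3]
create(b): bitmap=FFFFF... | a=[0, 1, 2, 3] b=[4]
truncate(a, 3): bitmap=FFF.F... | a=[0, 1, 2] b=[4]
unlink(a): bitmap=....F... | b=[4]
create(a): bitmap=F...F... | a=[0] b=[4]
create(c): bitmap=FF..F... | a=[0] b=[4] c=[1]
unlink(b): bitmap=FF...... | a=[0] c=[1]
unlink(a): bitmap=.F...... | c=[1]
create(b): bitmap=FF...... | b=[0] c=[1]
append(b, 2): bitmap=FFFF.... | b=[0, 2, 3] c=[1]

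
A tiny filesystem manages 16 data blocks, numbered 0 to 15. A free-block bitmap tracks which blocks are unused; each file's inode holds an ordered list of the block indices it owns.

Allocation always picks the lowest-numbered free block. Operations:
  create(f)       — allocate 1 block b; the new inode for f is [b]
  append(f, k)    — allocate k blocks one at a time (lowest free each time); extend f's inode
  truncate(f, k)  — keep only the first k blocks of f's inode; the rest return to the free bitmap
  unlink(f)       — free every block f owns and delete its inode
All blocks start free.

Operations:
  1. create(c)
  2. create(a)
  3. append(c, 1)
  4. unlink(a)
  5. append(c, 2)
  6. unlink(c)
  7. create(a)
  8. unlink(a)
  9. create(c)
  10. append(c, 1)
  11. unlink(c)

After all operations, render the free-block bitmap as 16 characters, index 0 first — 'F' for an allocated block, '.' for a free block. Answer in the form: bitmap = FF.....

  1. create(c)  ⇒  F...............  {c→[0]}
  2. create(a)  ⇒  FF..............  {a→[1]; c→[0]}
  3. append(c, 1)  ⇒  FFF.............  {a→[1]; c→[0, 2]}
  4. unlink(a)  ⇒  F.F.............  {c→[0, 2]}
  5. append(c, 2)  ⇒  FFFF............  {c→[0, 2, 1, 3]}
  6. unlink(c)  ⇒  ................  {}
  7. create(a)  ⇒  F...............  {a→[0]}
  8. unlink(a)  ⇒  ................  {}
  9. create(c)  ⇒  F...............  {c→[0]}
  10. append(c, 1)  ⇒  FF..............  {c→[0, 1]}
  11. unlink(c)  ⇒  ................  {}

bitmap = ................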